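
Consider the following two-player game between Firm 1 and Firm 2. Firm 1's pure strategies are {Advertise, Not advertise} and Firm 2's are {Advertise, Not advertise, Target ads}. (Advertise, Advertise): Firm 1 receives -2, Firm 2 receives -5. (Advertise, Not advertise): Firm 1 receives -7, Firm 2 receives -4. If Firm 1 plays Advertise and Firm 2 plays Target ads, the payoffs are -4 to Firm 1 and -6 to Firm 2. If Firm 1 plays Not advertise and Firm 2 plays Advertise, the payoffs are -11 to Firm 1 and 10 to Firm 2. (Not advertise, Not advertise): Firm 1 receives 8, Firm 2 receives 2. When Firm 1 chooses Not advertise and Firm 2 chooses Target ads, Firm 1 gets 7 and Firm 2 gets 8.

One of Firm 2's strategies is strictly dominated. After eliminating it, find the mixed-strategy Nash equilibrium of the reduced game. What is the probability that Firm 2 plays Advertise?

q = 5/8

Firm 2's strategy Target ads is strictly dominated by Advertise: -5 > -6 and 10 > 8. Eliminate Target ads.
In a mixed equilibrium Firm 1 is indifferent between Advertise and Not advertise; this condition fixes q.
  Firm 1's payoff to Advertise: q·(-2) + (1−q)·(-7) = 5q - 7
  Firm 1's payoff to Not advertise: q·(-11) + (1−q)·8 = -19q + 8
  5q - 7 = -19q + 8  ⇒  24q = 15  ⇒  q = 5/8.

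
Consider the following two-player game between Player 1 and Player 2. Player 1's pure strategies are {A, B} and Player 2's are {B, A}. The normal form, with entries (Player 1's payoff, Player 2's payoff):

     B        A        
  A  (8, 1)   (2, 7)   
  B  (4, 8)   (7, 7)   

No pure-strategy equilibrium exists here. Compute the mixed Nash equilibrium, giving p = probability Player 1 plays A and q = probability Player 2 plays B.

In a mixed equilibrium Player 2 is indifferent between B and A; this condition fixes p.
  Player 2's payoff from B: p·1 + (1−p)·8 = -7p + 8
  Player 2's payoff from A: p·7 + (1−p)·7 = 7
  -7p + 8 = 7  ⇒  -7p = -1  ⇒  p = 1/7.
Player 2's mix must leave Player 1 indifferent between A and B.
  Player 1's payoff from A: q·8 + (1−q)·2 = 6q + 2
  Player 1's payoff from B: q·4 + (1−q)·7 = -3q + 7
  6q + 2 = -3q + 7  ⇒  9q = 5  ⇒  q = 5/9.

p = 1/7, q = 5/9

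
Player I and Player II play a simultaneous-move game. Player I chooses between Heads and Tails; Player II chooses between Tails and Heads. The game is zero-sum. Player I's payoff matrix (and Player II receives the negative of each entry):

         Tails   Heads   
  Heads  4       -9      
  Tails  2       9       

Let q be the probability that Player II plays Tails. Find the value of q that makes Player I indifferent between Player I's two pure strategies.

Set Player I's expected payoff from Heads equal to that from Tails:
  Player I's expected payoff from Heads: q·4 + (1−q)·(-9) = 13q - 9
  Player I's expected payoff from Tails: q·2 + (1−q)·9 = -7q + 9
  13q - 9 = -7q + 9  ⇒  20q = 18  ⇒  q = 9/10.

q = 9/10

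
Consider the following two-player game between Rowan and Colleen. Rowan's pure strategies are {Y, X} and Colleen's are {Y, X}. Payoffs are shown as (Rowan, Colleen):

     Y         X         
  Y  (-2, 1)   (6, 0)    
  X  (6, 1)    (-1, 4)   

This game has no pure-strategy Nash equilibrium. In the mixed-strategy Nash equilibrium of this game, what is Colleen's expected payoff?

Rowan's mix must leave Colleen indifferent between Y and X.
  Colleen's payoff from Y: p·1 + (1−p)·1 = 1
  Colleen's payoff from X: p·0 + (1−p)·4 = -4p + 4
  1 = -4p + 4  ⇒  4p = 3  ⇒  p = 3/4.
At equilibrium Colleen is indifferent across columns, so Colleen's payoff equals the payoff from Y: (3/4)·1 + (1/4)·1 = 1.

1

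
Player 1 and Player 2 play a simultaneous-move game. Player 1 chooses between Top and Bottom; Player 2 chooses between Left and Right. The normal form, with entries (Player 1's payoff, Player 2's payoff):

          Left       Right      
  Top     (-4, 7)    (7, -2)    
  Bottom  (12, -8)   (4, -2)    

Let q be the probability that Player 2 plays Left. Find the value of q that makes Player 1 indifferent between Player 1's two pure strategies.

q = 3/19

In a mixed equilibrium Player 1 is indifferent between Top and Bottom; this condition fixes q.
  Player 1's payoff to Top: q·(-4) + (1−q)·7 = -11q + 7
  Player 1's payoff to Bottom: q·12 + (1−q)·4 = 8q + 4
  -11q + 7 = 8q + 4  ⇒  -19q = -3  ⇒  q = 3/19.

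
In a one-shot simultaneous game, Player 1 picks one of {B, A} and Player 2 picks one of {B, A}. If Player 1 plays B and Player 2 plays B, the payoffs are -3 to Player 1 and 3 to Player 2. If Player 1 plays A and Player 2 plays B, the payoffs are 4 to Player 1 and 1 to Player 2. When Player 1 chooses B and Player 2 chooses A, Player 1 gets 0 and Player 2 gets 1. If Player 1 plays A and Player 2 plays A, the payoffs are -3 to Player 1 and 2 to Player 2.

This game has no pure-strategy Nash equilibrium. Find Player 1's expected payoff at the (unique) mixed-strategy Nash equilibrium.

-9/10

For Player 1 to be willing to mix, Player 1 must be indifferent between B and A, which pins down Player 2's mix.
  Player 1's payoff to B: q·(-3) + (1−q)·0 = -3q
  Player 1's payoff to A: q·4 + (1−q)·(-3) = 7q - 3
  -3q = 7q - 3  ⇒  -10q = -3  ⇒  q = 3/10.
At equilibrium Player 1 is indifferent across rows, so Player 1's payoff equals the payoff from B: (3/10)·(-3) + (7/10)·0 = -9/10.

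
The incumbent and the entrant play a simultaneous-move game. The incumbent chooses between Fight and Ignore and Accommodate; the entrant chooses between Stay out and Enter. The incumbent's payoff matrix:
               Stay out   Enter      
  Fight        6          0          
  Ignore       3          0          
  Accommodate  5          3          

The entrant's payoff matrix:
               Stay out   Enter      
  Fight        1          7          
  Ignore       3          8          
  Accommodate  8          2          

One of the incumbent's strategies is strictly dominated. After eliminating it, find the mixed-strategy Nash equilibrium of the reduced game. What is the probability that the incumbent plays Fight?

p = 1/2

The incumbent's strategy Ignore is strictly dominated by Accommodate: 5 > 3 and 3 > 0. Eliminate Ignore.
The incumbent's mix must leave the entrant indifferent between Stay out and Enter.
  the entrant's payoff to Stay out: p·1 + (1−p)·8 = -7p + 8
  the entrant's payoff to Enter: p·7 + (1−p)·2 = 5p + 2
  -7p + 8 = 5p + 2  ⇒  -12p = -6  ⇒  p = 1/2.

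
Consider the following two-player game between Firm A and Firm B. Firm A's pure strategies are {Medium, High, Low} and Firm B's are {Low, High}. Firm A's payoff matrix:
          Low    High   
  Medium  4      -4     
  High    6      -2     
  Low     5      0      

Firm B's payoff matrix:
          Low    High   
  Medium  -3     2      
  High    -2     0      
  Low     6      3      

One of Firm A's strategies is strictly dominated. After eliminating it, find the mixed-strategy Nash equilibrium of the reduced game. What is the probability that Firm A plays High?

p = 3/5

Firm A's strategy Medium is strictly dominated by High: 6 > 4 and -2 > -4. Eliminate Medium.
For Firm B to be willing to mix, Firm B must be indifferent between Low and High, which pins down Firm A's mix.
  Firm B's payoff to Low: p·(-2) + (1−p)·6 = -8p + 6
  Firm B's payoff to High: p·0 + (1−p)·3 = -3p + 3
  -8p + 6 = -3p + 3  ⇒  -5p = -3  ⇒  p = 3/5.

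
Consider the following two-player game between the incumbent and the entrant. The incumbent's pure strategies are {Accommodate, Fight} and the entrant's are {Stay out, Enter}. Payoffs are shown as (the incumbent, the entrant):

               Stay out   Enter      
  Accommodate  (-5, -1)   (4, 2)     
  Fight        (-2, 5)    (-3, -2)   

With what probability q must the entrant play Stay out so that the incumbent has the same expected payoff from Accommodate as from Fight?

The incumbent's indifference between Accommodate and Fight determines the entrant's mixing probability q:
  the incumbent's payoff to Accommodate: q·(-5) + (1−q)·4 = -9q + 4
  the incumbent's payoff to Fight: q·(-2) + (1−q)·(-3) = q - 3
  -9q + 4 = q - 3  ⇒  -10q = -7  ⇒  q = 7/10.

q = 7/10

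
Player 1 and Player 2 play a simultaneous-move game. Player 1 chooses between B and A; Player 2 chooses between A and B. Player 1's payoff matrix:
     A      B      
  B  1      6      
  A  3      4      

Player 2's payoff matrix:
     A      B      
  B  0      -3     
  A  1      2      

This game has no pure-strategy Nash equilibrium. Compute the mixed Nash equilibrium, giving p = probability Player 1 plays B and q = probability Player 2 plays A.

p = 1/4, q = 1/2

Player 1's mix must leave Player 2 indifferent between A and B.
  Player 2's payoff to A: p·0 + (1−p)·1 = -p + 1
  Player 2's payoff to B: p·(-3) + (1−p)·2 = -5p + 2
  -p + 1 = -5p + 2  ⇒  4p = 1  ⇒  p = 1/4.
Set Player 1's expected payoff from B equal to that from A:
  Player 1's payoff from B: q·1 + (1−q)·6 = -5q + 6
  Player 1's payoff from A: q·3 + (1−q)·4 = -q + 4
  -5q + 6 = -q + 4  ⇒  -4q = -2  ⇒  q = 1/2.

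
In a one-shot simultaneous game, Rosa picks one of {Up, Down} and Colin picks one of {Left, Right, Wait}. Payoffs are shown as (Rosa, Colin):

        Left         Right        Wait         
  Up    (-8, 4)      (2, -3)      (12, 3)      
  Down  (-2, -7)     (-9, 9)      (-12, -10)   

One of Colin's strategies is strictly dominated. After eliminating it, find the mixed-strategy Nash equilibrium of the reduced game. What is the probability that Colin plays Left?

Colin's strategy Wait is strictly dominated by Left: 4 > 3 and -7 > -10. Eliminate Wait.
Rosa's indifference between Up and Down determines Colin's mixing probability q:
  Rosa's expected payoff from Up: q·(-8) + (1−q)·2 = -10q + 2
  Rosa's expected payoff from Down: q·(-2) + (1−q)·(-9) = 7q - 9
  -10q + 2 = 7q - 9  ⇒  -17q = -11  ⇒  q = 11/17.

q = 11/17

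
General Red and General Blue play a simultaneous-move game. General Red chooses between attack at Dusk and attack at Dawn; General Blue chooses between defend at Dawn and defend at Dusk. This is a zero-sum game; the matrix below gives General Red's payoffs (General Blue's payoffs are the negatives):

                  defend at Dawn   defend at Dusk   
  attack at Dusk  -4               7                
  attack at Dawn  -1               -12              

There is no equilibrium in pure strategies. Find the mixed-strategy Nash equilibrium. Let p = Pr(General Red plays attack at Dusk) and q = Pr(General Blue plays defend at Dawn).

In a mixed equilibrium General Blue is indifferent between defend at Dawn and defend at Dusk; this condition fixes p.
  General Blue's payoff from defend at Dawn: p·4 + (1−p)·1 = 3p + 1
  General Blue's payoff from defend at Dusk: p·(-7) + (1−p)·12 = -19p + 12
  3p + 1 = -19p + 12  ⇒  22p = 11  ⇒  p = 1/2.
General Blue's mix must leave General Red indifferent between attack at Dusk and attack at Dawn.
  General Red's payoff to attack at Dusk: q·(-4) + (1−q)·7 = -11q + 7
  General Red's payoff to attack at Dawn: q·(-1) + (1−q)·(-12) = 11q - 12
  -11q + 7 = 11q - 12  ⇒  -22q = -19  ⇒  q = 19/22.

p = 1/2, q = 19/22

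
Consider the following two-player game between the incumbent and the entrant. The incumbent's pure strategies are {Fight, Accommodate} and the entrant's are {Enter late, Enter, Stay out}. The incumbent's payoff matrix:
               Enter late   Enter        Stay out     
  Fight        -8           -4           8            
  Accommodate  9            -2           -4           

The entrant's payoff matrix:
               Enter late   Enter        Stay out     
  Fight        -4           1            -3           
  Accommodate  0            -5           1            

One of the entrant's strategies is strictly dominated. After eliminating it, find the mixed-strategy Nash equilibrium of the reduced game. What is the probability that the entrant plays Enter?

The entrant's strategy Enter late is strictly dominated by Stay out: -3 > -4 and 1 > 0. Eliminate Enter late.
The incumbent's indifference between Fight and Accommodate determines the entrant's mixing probability q:
  the incumbent's expected payoff from Fight: q·(-4) + (1−q)·8 = -12q + 8
  the incumbent's expected payoff from Accommodate: q·(-2) + (1−q)·(-4) = 2q - 4
  -12q + 8 = 2q - 4  ⇒  -14q = -12  ⇒  q = 6/7.

q = 6/7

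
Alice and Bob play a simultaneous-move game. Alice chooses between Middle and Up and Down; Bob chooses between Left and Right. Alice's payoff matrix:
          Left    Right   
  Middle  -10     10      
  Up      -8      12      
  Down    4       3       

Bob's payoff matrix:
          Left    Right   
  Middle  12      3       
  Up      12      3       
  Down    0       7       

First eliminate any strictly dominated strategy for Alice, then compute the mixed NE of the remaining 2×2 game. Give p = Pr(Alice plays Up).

Alice's strategy Middle is strictly dominated by Up: -8 > -10 and 12 > 10. Eliminate Middle.
Bob's indifference between Left and Right determines Alice's mixing probability p:
  Bob's payoff to Left: p·12 + (1−p)·0 = 12p
  Bob's payoff to Right: p·3 + (1−p)·7 = -4p + 7
  12p = -4p + 7  ⇒  16p = 7  ⇒  p = 7/16.

p = 7/16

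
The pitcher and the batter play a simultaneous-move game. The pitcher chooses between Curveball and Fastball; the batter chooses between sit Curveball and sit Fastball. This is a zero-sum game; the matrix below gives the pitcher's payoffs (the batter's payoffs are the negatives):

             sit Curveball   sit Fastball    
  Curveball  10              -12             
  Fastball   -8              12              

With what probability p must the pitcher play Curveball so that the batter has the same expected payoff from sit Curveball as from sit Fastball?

p = 10/21

Set the batter's expected payoff from sit Curveball equal to that from sit Fastball:
  the batter's payoff to sit Curveball: p·(-10) + (1−p)·8 = -18p + 8
  the batter's payoff to sit Fastball: p·12 + (1−p)·(-12) = 24p - 12
  -18p + 8 = 24p - 12  ⇒  -42p = -20  ⇒  p = 10/21.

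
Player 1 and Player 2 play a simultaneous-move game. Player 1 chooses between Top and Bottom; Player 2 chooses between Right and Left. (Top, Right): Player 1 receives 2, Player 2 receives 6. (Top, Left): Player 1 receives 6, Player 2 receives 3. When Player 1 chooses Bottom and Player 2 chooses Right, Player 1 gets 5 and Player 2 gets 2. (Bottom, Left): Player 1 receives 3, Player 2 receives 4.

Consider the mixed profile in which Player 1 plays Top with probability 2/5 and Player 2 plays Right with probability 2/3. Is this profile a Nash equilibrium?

No

Given Player 2's mix q = 2/3, Player 1's payoff from Top is 10/3 but from Bottom is 13/3. Player 1 strictly prefers Bottom, so Player 1 would not mix.
So the proposed profile is not a Nash equilibrium.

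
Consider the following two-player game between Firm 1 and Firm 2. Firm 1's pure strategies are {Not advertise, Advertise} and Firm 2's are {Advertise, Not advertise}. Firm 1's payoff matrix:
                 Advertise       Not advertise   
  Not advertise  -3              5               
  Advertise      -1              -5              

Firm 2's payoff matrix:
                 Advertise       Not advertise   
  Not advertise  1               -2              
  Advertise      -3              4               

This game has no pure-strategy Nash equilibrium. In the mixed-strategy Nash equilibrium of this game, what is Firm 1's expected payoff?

Firm 1's indifference between Not advertise and Advertise determines Firm 2's mixing probability q:
  Firm 1's expected payoff from Not advertise: q·(-3) + (1−q)·5 = -8q + 5
  Firm 1's expected payoff from Advertise: q·(-1) + (1−q)·(-5) = 4q - 5
  -8q + 5 = 4q - 5  ⇒  -12q = -10  ⇒  q = 5/6.
At equilibrium Firm 1 is indifferent across rows, so Firm 1's payoff equals the payoff from Not advertise: (5/6)·(-3) + (1/6)·5 = -5/3.

-5/3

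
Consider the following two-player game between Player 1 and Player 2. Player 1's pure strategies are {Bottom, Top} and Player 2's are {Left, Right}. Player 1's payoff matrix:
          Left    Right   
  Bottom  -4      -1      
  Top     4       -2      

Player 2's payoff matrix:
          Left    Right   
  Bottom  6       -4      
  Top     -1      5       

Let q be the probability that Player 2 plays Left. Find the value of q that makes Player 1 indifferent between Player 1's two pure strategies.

q = 1/9

Player 1's indifference between Bottom and Top determines Player 2's mixing probability q:
  Player 1's payoff to Bottom: q·(-4) + (1−q)·(-1) = -3q - 1
  Player 1's payoff to Top: q·4 + (1−q)·(-2) = 6q - 2
  -3q - 1 = 6q - 2  ⇒  -9q = -1  ⇒  q = 1/9.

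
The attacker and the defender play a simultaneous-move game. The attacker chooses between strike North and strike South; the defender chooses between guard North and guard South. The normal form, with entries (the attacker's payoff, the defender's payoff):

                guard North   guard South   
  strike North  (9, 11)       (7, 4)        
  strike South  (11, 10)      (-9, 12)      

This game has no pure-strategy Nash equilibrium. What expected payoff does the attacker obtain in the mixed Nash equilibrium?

In a mixed equilibrium the attacker is indifferent between strike North and strike South; this condition fixes q.
  the attacker's payoff to strike North: q·9 + (1−q)·7 = 2q + 7
  the attacker's payoff to strike South: q·11 + (1−q)·(-9) = 20q - 9
  2q + 7 = 20q - 9  ⇒  -18q = -16  ⇒  q = 8/9.
At equilibrium the attacker is indifferent across rows, so the attacker's payoff equals the payoff from strike North: (8/9)·9 + (1/9)·7 = 79/9.

79/9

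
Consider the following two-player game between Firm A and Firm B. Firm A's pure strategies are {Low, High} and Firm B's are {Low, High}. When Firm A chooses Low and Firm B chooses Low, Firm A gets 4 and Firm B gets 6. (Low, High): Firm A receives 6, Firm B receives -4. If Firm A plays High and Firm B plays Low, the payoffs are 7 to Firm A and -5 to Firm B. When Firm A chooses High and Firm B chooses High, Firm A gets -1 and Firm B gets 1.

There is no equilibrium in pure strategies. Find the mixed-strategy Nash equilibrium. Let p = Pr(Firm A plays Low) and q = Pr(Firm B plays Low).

p = 3/8, q = 7/10

Firm B's indifference between Low and High determines Firm A's mixing probability p:
  Firm B's payoff from Low: p·6 + (1−p)·(-5) = 11p - 5
  Firm B's payoff from High: p·(-4) + (1−p)·1 = -5p + 1
  11p - 5 = -5p + 1  ⇒  16p = 6  ⇒  p = 3/8.
For Firm A to be willing to mix, Firm A must be indifferent between Low and High, which pins down Firm B's mix.
  Firm A's payoff to Low: q·4 + (1−q)·6 = -2q + 6
  Firm A's payoff to High: q·7 + (1−q)·(-1) = 8q - 1
  -2q + 6 = 8q - 1  ⇒  -10q = -7  ⇒  q = 7/10.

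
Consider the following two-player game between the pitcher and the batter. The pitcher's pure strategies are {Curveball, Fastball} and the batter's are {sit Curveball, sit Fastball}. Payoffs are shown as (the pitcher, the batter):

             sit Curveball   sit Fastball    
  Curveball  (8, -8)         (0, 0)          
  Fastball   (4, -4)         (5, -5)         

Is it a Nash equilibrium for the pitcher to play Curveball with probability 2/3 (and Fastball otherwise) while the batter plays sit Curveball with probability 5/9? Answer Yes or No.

Given the pitcher's mix p = 2/3, the batter's payoff from sit Curveball is -20/3 but from sit Fastball is -5/3. The batter strictly prefers sit Fastball, so the batter would not mix.
So the proposed profile is not a Nash equilibrium.

No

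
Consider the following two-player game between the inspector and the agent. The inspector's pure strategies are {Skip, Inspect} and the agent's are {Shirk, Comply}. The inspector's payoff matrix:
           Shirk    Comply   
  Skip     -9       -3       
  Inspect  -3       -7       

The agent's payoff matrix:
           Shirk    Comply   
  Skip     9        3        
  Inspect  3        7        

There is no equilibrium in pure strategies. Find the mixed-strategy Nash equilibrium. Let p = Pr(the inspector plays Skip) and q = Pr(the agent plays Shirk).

Set the agent's expected payoff from Shirk equal to that from Comply:
  the agent's payoff to Shirk: p·9 + (1−p)·3 = 6p + 3
  the agent's payoff to Comply: p·3 + (1−p)·7 = -4p + 7
  6p + 3 = -4p + 7  ⇒  10p = 4  ⇒  p = 2/5.
For the inspector to be willing to mix, the inspector must be indifferent between Skip and Inspect, which pins down the agent's mix.
  the inspector's payoff to Skip: q·(-9) + (1−q)·(-3) = -6q - 3
  the inspector's payoff to Inspect: q·(-3) + (1−q)·(-7) = 4q - 7
  -6q - 3 = 4q - 7  ⇒  -10q = -4  ⇒  q = 2/5.

p = 2/5, q = 2/5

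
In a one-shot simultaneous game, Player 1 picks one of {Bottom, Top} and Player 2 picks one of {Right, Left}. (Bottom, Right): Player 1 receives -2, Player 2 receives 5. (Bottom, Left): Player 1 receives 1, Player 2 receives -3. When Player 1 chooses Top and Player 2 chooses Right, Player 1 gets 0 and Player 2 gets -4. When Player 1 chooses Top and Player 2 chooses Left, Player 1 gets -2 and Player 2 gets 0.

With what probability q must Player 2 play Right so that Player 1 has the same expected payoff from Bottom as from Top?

Player 1's indifference between Bottom and Top determines Player 2's mixing probability q:
  Player 1's payoff to Bottom: q·(-2) + (1−q)·1 = -3q + 1
  Player 1's payoff to Top: q·0 + (1−q)·(-2) = 2q - 2
  -3q + 1 = 2q - 2  ⇒  -5q = -3  ⇒  q = 3/5.

q = 3/5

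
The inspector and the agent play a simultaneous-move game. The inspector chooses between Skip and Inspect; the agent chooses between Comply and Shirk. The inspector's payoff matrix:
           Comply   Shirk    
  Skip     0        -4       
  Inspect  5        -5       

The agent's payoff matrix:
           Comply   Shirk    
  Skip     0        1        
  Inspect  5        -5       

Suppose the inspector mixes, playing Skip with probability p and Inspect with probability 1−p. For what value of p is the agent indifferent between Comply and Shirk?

p = 10/11

For the agent to be willing to mix, the agent must be indifferent between Comply and Shirk, which pins down the inspector's mix.
  the agent's payoff from Comply: p·0 + (1−p)·5 = -5p + 5
  the agent's payoff from Shirk: p·1 + (1−p)·(-5) = 6p - 5
  -5p + 5 = 6p - 5  ⇒  -11p = -10  ⇒  p = 10/11.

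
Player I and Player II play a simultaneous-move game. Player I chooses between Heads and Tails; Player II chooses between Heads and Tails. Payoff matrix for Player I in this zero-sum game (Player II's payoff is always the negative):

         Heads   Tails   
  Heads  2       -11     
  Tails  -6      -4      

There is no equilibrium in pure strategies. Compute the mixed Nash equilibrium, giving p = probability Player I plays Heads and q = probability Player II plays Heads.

p = 2/15, q = 7/15

Player I's mix must leave Player II indifferent between Heads and Tails.
  Player II's payoff to Heads: p·(-2) + (1−p)·6 = -8p + 6
  Player II's payoff to Tails: p·11 + (1−p)·4 = 7p + 4
  -8p + 6 = 7p + 4  ⇒  -15p = -2  ⇒  p = 2/15.
In a mixed equilibrium Player I is indifferent between Heads and Tails; this condition fixes q.
  Player I's payoff to Heads: q·2 + (1−q)·(-11) = 13q - 11
  Player I's payoff to Tails: q·(-6) + (1−q)·(-4) = -2q - 4
  13q - 11 = -2q - 4  ⇒  15q = 7  ⇒  q = 7/15.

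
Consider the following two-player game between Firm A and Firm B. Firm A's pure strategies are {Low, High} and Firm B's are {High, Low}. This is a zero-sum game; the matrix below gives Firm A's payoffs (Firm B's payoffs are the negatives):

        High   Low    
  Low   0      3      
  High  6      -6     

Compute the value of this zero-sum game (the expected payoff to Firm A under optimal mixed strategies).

Firm A's indifference between Low and High determines Firm B's mixing probability q:
  Firm A's payoff from Low: q·0 + (1−q)·3 = -3q + 3
  Firm A's payoff from High: q·6 + (1−q)·(-6) = 12q - 6
  -3q + 3 = 12q - 6  ⇒  -15q = -9  ⇒  q = 3/5.
The value is Firm A's expected payoff against this mix (using Low): (3/5)·0 + (2/5)·3 = 6/5.

v = 6/5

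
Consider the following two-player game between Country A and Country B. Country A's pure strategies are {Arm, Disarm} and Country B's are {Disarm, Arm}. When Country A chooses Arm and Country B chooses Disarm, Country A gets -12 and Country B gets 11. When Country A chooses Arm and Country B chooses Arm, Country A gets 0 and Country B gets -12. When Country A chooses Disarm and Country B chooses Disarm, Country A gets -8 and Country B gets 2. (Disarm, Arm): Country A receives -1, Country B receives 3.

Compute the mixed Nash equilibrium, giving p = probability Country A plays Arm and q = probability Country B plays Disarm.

Country B's indifference between Disarm and Arm determines Country A's mixing probability p:
  Country B's payoff to Disarm: p·11 + (1−p)·2 = 9p + 2
  Country B's payoff to Arm: p·(-12) + (1−p)·3 = -15p + 3
  9p + 2 = -15p + 3  ⇒  24p = 1  ⇒  p = 1/24.
In a mixed equilibrium Country A is indifferent between Arm and Disarm; this condition fixes q.
  Country A's payoff to Arm: q·(-12) + (1−q)·0 = -12q
  Country A's payoff to Disarm: q·(-8) + (1−q)·(-1) = -7q - 1
  -12q = -7q - 1  ⇒  -5q = -1  ⇒  q = 1/5.

p = 1/24, q = 1/5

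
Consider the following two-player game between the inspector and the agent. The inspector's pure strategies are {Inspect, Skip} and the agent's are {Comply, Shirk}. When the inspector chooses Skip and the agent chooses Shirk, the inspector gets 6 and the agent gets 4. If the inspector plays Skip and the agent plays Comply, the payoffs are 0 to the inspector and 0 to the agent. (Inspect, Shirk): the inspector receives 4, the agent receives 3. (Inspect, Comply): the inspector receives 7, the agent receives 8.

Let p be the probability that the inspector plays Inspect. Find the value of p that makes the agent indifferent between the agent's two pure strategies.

For the agent to be willing to mix, the agent must be indifferent between Comply and Shirk, which pins down the inspector's mix.
  the agent's payoff to Comply: p·8 + (1−p)·0 = 8p
  the agent's payoff to Shirk: p·3 + (1−p)·4 = -p + 4
  8p = -p + 4  ⇒  9p = 4  ⇒  p = 4/9.

p = 4/9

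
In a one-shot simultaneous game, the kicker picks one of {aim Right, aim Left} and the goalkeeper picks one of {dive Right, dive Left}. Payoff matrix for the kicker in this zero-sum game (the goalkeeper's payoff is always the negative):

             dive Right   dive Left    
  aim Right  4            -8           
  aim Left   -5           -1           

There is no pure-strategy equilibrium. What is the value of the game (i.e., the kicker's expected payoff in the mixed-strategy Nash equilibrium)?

The kicker's indifference between aim Right and aim Left determines the goalkeeper's mixing probability q:
  the kicker's payoff to aim Right: q·4 + (1−q)·(-8) = 12q - 8
  the kicker's payoff to aim Left: q·(-5) + (1−q)·(-1) = -4q - 1
  12q - 8 = -4q - 1  ⇒  16q = 7  ⇒  q = 7/16.
The value is the kicker's expected payoff against this mix (using aim Right): (7/16)·4 + (9/16)·(-8) = -11/4.

v = -11/4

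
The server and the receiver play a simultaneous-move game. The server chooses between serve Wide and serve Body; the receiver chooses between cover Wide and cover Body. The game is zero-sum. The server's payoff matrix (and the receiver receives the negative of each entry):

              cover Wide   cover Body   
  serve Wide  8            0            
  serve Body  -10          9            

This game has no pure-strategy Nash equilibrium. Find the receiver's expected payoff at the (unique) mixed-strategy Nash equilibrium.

The receiver's indifference between cover Wide and cover Body determines the server's mixing probability p:
  the receiver's expected payoff from cover Wide: p·(-8) + (1−p)·10 = -18p + 10
  the receiver's expected payoff from cover Body: p·0 + (1−p)·(-9) = 9p - 9
  -18p + 10 = 9p - 9  ⇒  -27p = -19  ⇒  p = 19/27.
At equilibrium the receiver is indifferent across columns, so the receiver's payoff equals the payoff from cover Wide: (19/27)·(-8) + (8/27)·10 = -8/3.

-8/3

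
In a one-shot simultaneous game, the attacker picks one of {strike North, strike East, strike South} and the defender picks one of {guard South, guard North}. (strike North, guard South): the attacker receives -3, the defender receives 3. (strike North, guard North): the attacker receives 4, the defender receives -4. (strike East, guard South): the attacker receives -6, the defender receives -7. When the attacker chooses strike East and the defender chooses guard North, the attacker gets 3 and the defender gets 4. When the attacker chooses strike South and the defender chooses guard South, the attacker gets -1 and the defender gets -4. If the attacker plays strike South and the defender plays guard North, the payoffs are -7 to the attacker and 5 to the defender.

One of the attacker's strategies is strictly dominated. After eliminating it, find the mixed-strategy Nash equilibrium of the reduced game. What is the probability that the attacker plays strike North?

p = 9/16

The attacker's strategy strike East is strictly dominated by strike North: -3 > -6 and 4 > 3. Eliminate strike East.
Set the defender's expected payoff from guard South equal to that from guard North:
  the defender's payoff from guard South: p·3 + (1−p)·(-4) = 7p - 4
  the defender's payoff from guard North: p·(-4) + (1−p)·5 = -9p + 5
  7p - 4 = -9p + 5  ⇒  16p = 9  ⇒  p = 9/16.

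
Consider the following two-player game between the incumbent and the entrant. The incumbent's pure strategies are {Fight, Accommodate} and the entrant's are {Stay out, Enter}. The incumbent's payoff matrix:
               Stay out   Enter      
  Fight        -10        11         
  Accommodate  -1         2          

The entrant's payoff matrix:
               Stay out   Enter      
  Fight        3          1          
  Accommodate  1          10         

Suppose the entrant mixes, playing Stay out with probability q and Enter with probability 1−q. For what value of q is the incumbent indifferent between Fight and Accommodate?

q = 1/2

For the incumbent to be willing to mix, the incumbent must be indifferent between Fight and Accommodate, which pins down the entrant's mix.
  the incumbent's expected payoff from Fight: q·(-10) + (1−q)·11 = -21q + 11
  the incumbent's expected payoff from Accommodate: q·(-1) + (1−q)·2 = -3q + 2
  -21q + 11 = -3q + 2  ⇒  -18q = -9  ⇒  q = 1/2.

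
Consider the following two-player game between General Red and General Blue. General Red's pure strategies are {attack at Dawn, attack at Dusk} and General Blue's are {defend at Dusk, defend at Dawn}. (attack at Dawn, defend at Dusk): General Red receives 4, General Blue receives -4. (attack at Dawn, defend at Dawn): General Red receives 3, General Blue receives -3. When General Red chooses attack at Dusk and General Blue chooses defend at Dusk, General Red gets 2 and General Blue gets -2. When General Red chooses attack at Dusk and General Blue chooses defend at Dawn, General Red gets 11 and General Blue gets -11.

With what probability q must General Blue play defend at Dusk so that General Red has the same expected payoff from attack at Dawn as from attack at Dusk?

q = 4/5

General Blue's mix must leave General Red indifferent between attack at Dawn and attack at Dusk.
  General Red's payoff to attack at Dawn: q·4 + (1−q)·3 = q + 3
  General Red's payoff to attack at Dusk: q·2 + (1−q)·11 = -9q + 11
  q + 3 = -9q + 11  ⇒  10q = 8  ⇒  q = 4/5.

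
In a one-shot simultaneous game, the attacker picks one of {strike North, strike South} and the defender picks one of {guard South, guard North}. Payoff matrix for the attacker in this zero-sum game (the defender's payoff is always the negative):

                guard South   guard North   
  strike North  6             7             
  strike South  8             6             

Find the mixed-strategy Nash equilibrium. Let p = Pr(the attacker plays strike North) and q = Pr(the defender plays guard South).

p = 2/3, q = 1/3

The defender's indifference between guard South and guard North determines the attacker's mixing probability p:
  the defender's expected payoff from guard South: p·(-6) + (1−p)·(-8) = 2p - 8
  the defender's expected payoff from guard North: p·(-7) + (1−p)·(-6) = -p - 6
  2p - 8 = -p - 6  ⇒  3p = 2  ⇒  p = 2/3.
The defender's mix must leave the attacker indifferent between strike North and strike South.
  the attacker's expected payoff from strike North: q·6 + (1−q)·7 = -q + 7
  the attacker's expected payoff from strike South: q·8 + (1−q)·6 = 2q + 6
  -q + 7 = 2q + 6  ⇒  -3q = -1  ⇒  q = 1/3.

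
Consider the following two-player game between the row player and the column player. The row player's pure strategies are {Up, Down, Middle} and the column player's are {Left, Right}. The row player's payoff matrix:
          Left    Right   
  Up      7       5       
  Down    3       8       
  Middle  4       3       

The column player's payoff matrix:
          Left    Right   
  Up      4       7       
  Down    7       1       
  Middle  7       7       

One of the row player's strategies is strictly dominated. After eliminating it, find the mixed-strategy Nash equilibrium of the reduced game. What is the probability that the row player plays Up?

The row player's strategy Middle is strictly dominated by Up: 7 > 4 and 5 > 3. Eliminate Middle.
For the column player to be willing to mix, the column player must be indifferent between Left and Right, which pins down the row player's mix.
  the column player's payoff from Left: p·4 + (1−p)·7 = -3p + 7
  the column player's payoff from Right: p·7 + (1−p)·1 = 6p + 1
  -3p + 7 = 6p + 1  ⇒  -9p = -6  ⇒  p = 2/3.

p = 2/3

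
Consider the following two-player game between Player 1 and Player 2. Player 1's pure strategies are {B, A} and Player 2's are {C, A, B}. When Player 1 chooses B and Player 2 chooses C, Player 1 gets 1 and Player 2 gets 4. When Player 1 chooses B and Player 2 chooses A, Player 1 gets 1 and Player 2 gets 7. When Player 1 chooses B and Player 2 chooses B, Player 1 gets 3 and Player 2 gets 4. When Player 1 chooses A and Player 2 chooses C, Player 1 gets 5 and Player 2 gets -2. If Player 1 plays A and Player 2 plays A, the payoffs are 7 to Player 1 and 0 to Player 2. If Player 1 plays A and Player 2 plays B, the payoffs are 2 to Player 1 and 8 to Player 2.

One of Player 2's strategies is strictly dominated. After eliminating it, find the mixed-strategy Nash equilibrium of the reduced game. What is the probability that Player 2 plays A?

q = 1/7

Player 2's strategy C is strictly dominated by A: 7 > 4 and 0 > -2. Eliminate C.
Set Player 1's expected payoff from B equal to that from A:
  Player 1's payoff from B: q·1 + (1−q)·3 = -2q + 3
  Player 1's payoff from A: q·7 + (1−q)·2 = 5q + 2
  -2q + 3 = 5q + 2  ⇒  -7q = -1  ⇒  q = 1/7.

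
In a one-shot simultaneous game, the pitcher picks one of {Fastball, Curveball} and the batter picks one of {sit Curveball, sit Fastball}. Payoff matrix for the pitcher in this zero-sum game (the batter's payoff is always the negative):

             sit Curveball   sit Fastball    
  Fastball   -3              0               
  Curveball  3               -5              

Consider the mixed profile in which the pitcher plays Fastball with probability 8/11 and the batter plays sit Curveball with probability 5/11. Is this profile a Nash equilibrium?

Check the batter's indifference given the pitcher's mix p = 8/11:
  payoff from sit Curveball = 15/11; payoff from sit Fastball = 15/11 — equal.
Check the pitcher's indifference given the batter's mix q = 5/11:
  payoff from Fastball = -15/11; payoff from Curveball = -15/11 — equal.
Both players are indifferent, so neither can profitably deviate.

Yes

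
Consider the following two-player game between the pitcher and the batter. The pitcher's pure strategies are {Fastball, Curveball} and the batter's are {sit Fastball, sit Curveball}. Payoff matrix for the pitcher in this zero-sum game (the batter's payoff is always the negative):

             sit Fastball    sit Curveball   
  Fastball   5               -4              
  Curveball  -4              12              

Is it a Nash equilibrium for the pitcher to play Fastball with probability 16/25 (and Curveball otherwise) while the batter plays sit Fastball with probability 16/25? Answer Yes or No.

Check the batter's indifference given the pitcher's mix p = 16/25:
  payoff from sit Fastball = -44/25; payoff from sit Curveball = -44/25 — equal.
Check the pitcher's indifference given the batter's mix q = 16/25:
  payoff from Fastball = 44/25; payoff from Curveball = 44/25 — equal.
Both players are indifferent, so neither can profitably deviate.

Yes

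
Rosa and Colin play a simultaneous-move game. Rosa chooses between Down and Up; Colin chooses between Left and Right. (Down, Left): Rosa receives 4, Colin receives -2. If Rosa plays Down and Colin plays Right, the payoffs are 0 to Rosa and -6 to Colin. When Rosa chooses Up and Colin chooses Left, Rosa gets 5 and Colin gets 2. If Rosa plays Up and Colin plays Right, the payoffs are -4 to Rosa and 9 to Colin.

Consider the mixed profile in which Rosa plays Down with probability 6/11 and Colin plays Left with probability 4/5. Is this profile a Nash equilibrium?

No

Given Rosa's mix p = 6/11, Colin's payoff from Left is -2/11 but from Right is 9/11. Colin strictly prefers Right, so Colin would not mix.
So the proposed profile is not a Nash equilibrium.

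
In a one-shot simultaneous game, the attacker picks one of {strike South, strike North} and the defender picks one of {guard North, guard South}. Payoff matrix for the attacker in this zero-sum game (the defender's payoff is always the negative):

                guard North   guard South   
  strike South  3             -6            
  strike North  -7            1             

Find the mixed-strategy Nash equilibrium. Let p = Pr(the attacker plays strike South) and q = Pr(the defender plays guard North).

p = 8/17, q = 7/17

The defender's indifference between guard North and guard South determines the attacker's mixing probability p:
  the defender's expected payoff from guard North: p·(-3) + (1−p)·7 = -10p + 7
  the defender's expected payoff from guard South: p·6 + (1−p)·(-1) = 7p - 1
  -10p + 7 = 7p - 1  ⇒  -17p = -8  ⇒  p = 8/17.
In a mixed equilibrium the attacker is indifferent between strike South and strike North; this condition fixes q.
  the attacker's expected payoff from strike South: q·3 + (1−q)·(-6) = 9q - 6
  the attacker's expected payoff from strike North: q·(-7) + (1−q)·1 = -8q + 1
  9q - 6 = -8q + 1  ⇒  17q = 7  ⇒  q = 7/17.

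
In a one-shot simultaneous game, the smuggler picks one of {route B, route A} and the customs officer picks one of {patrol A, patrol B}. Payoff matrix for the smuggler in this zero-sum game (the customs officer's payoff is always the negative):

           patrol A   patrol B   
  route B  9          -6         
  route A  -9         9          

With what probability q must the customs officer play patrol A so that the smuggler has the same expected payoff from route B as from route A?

In a mixed equilibrium the smuggler is indifferent between route B and route A; this condition fixes q.
  the smuggler's payoff from route B: q·9 + (1−q)·(-6) = 15q - 6
  the smuggler's payoff from route A: q·(-9) + (1−q)·9 = -18q + 9
  15q - 6 = -18q + 9  ⇒  33q = 15  ⇒  q = 5/11.

q = 5/11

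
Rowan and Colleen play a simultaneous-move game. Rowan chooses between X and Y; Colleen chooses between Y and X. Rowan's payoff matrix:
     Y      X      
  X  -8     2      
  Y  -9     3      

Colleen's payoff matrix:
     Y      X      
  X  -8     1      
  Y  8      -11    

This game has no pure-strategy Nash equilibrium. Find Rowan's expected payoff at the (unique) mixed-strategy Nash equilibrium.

For Rowan to be willing to mix, Rowan must be indifferent between X and Y, which pins down Colleen's mix.
  Rowan's expected payoff from X: q·(-8) + (1−q)·2 = -10q + 2
  Rowan's expected payoff from Y: q·(-9) + (1−q)·3 = -12q + 3
  -10q + 2 = -12q + 3  ⇒  2q = 1  ⇒  q = 1/2.
At equilibrium Rowan is indifferent across rows, so Rowan's payoff equals the payoff from X: (1/2)·(-8) + (1/2)·2 = -3.

-3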